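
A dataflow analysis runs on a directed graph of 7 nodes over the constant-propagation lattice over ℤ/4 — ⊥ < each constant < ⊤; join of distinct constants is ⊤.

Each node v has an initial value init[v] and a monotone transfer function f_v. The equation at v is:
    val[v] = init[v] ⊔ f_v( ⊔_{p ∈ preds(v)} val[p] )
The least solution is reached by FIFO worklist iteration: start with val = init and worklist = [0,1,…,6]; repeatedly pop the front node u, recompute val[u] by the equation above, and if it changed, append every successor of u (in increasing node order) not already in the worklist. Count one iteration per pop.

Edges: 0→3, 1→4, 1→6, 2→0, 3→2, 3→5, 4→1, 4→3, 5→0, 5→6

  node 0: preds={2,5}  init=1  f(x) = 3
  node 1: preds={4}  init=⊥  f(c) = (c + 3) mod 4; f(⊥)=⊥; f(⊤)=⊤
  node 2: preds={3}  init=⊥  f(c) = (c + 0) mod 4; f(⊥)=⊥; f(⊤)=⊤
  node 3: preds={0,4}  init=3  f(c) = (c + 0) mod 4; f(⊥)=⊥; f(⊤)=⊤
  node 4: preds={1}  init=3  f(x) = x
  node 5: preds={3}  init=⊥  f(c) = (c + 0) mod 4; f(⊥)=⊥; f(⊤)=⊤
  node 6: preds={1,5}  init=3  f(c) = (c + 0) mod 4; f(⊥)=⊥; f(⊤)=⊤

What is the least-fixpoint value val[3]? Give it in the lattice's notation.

⊤

Worklist (14 pops):
  #1 pop 0: in=⊥ → ⊤ (was 1); enqueue []
  #2 pop 1: in=3 → 2 (was ⊥); enqueue []
  #3 pop 2: in=3 → 3 (was ⊥); enqueue [0]
  #4 pop 3: in=⊤ → ⊤ (was 3); enqueue [2]
  #5 pop 4: in=2 → ⊤ (was 3); enqueue [1,3]
  #6 pop 5: in=⊤ → ⊤ (was ⊥); enqueue []
  #7 pop 6: in=⊤ → ⊤ (was 3); enqueue []
  #8 pop 0: in=⊤ → ⊤ (no change)
  #9 pop 2: in=⊤ → ⊤ (was 3); enqueue [0]
  #10 pop 1: in=⊤ → ⊤ (was 2); enqueue [4,6]
  #11 pop 3: in=⊤ → ⊤ (no change)
  #12 pop 0: in=⊤ → ⊤ (no change)
  #13 pop 4: in=⊤ → ⊤ (no change)
  #14 pop 6: in=⊤ → ⊤ (no change)

Fixpoint:
  val[0] = ⊤
  val[1] = ⊤
  val[2] = ⊤
  val[3] = ⊤
  val[4] = ⊤
  val[5] = ⊤
  val[6] = ⊤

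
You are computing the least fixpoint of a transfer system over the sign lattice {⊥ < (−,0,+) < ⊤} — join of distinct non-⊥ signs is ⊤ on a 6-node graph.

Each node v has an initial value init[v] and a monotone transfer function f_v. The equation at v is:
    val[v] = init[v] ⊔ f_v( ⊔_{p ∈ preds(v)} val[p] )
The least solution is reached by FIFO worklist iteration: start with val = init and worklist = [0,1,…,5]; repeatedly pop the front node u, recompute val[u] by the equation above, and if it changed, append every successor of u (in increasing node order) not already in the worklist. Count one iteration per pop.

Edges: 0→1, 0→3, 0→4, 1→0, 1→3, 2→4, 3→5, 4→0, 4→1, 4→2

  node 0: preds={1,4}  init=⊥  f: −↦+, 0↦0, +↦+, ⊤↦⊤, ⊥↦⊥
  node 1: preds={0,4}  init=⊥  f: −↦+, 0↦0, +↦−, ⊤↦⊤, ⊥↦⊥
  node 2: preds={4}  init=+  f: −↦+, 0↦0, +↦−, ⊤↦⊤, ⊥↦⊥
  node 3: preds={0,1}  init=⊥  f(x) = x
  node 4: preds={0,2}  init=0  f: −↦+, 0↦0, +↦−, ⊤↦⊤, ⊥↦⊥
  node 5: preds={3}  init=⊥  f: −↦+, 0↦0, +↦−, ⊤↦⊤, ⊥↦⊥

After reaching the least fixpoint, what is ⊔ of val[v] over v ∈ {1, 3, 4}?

Iteration log — 13 steps:
  step 1. node 0  ⊔preds=0  new=0  old=⊥  +wl: 
  step 2. node 1  ⊔preds=0  new=0  old=⊥  +wl: 0
  step 3. node 2  ⊔preds=0  new=⊤  old=+  +wl: 
  step 4. node 3  ⊔preds=0  new=0  old=⊥  +wl: 
  step 5. node 4  ⊔preds=⊤  new=⊤  old=0  +wl: 1,2
  step 6. node 5  ⊔preds=0  new=0  old=⊥  +wl: 
  step 7. node 0  ⊔preds=⊤  new=⊤  old=0  +wl: 3,4
  step 8. node 1  ⊔preds=⊤  new=⊤  old=0  +wl: 0
  step 9. node 2  ⊔preds=⊤  new=⊤  stable
  step 10. node 3  ⊔preds=⊤  new=⊤  old=0  +wl: 5
  step 11. node 4  ⊔preds=⊤  new=⊤  stable
  step 12. node 0  ⊔preds=⊤  new=⊤  stable
  step 13. node 5  ⊔preds=⊤  new=⊤  old=0  +wl: 

Least fixpoint reached:
  node 0: ⊤
  node 1: ⊤
  node 2: ⊤
  node 3: ⊤
  node 4: ⊤
  node 5: ⊤

⊤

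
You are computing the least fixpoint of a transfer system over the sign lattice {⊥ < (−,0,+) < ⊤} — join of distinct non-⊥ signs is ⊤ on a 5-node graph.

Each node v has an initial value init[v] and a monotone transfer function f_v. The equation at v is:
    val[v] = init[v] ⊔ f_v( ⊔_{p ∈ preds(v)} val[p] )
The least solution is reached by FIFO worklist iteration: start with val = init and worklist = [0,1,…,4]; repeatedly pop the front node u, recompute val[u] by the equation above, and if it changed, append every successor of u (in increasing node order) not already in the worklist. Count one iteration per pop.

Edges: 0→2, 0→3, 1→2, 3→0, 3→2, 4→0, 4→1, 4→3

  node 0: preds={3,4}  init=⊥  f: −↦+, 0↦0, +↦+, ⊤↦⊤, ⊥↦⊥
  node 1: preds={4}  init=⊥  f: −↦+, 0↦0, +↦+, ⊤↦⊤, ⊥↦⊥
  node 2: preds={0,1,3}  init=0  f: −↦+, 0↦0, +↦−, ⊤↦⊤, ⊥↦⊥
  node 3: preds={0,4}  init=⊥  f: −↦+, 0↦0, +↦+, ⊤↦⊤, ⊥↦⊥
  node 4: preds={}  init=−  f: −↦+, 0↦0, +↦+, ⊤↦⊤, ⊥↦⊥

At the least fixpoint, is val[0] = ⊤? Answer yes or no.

Worklist (8 pops):
  #1 pop 0: in=− → + (was ⊥); enqueue []
  #2 pop 1: in=− → + (was ⊥); enqueue []
  #3 pop 2: in=+ → ⊤ (was 0); enqueue []
  #4 pop 3: in=⊤ → ⊤ (was ⊥); enqueue [0,2]
  #5 pop 4: in=⊥ → − (no change)
  #6 pop 0: in=⊤ → ⊤ (was +); enqueue [3]
  #7 pop 2: in=⊤ → ⊤ (no change)
  #8 pop 3: in=⊤ → ⊤ (no change)

Fixpoint:
  val[0] = ⊤
  val[1] = +
  val[2] = ⊤
  val[3] = ⊤
  val[4] = −

yes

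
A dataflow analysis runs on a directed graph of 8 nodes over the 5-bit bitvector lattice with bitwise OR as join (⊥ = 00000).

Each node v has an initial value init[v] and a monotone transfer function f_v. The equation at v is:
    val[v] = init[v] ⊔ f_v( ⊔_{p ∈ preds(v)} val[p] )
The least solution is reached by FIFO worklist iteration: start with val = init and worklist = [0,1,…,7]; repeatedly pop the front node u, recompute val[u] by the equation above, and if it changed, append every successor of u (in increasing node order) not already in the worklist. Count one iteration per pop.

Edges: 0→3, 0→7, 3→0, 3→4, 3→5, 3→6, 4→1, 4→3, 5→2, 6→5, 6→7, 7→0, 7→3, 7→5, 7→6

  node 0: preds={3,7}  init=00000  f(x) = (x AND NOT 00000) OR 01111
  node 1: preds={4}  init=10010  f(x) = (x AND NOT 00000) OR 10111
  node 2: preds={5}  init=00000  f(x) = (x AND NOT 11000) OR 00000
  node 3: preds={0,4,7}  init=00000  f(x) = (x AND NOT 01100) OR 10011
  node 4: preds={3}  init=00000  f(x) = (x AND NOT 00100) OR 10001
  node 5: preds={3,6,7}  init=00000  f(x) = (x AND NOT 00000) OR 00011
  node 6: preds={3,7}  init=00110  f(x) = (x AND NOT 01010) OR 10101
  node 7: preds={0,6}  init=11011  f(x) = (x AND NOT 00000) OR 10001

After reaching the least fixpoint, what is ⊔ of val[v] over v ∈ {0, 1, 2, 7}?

11111

Iteration log — 14 steps:
  step 1. node 0  ⊔preds=11011  new=11111  old=00000  +wl: 
  step 2. node 1  ⊔preds=00000  new=10111  old=10010  +wl: 
  step 3. node 2  ⊔preds=00000  new=00000  stable
  step 4. node 3  ⊔preds=11111  new=10011  old=00000  +wl: 0
  step 5. node 4  ⊔preds=10011  new=10011  old=00000  +wl: 1,3
  step 6. node 5  ⊔preds=11111  new=11111  old=00000  +wl: 2
  step 7. node 6  ⊔preds=11011  new=10111  old=00110  +wl: 5
  step 8. node 7  ⊔preds=11111  new=11111  old=11011  +wl: 6
  step 9. node 0  ⊔preds=11111  new=11111  stable
  step 10. node 1  ⊔preds=10011  new=10111  stable
  step 11. node 3  ⊔preds=11111  new=10011  stable
  step 12. node 2  ⊔preds=11111  new=00111  old=00000  +wl: 
  step 13. node 5  ⊔preds=11111  new=11111  stable
  step 14. node 6  ⊔preds=11111  new=10111  stable

Least fixpoint reached:
  node 0: 11111
  node 1: 10111
  node 2: 00111
  node 3: 10011
  node 4: 10011
  node 5: 11111
  node 6: 10111
  node 7: 11111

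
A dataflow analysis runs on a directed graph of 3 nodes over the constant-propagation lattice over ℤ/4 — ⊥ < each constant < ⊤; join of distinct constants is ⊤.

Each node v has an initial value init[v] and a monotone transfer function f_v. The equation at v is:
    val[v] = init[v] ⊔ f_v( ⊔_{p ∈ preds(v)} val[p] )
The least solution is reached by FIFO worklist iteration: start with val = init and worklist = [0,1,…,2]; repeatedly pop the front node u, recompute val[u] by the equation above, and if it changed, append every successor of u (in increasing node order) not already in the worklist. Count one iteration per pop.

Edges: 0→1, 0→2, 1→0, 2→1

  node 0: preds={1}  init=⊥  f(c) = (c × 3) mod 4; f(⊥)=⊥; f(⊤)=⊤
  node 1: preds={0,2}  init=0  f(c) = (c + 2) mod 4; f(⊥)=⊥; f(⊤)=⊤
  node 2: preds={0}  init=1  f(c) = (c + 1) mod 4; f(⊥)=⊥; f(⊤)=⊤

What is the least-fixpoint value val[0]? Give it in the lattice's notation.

⊤

Iteration log — 7 steps:
  step 1. node 0  ⊔preds=0  new=0  old=⊥  +wl: 
  step 2. node 1  ⊔preds=⊤  new=⊤  old=0  +wl: 0
  step 3. node 2  ⊔preds=0  new=1  stable
  step 4. node 0  ⊔preds=⊤  new=⊤  old=0  +wl: 1,2
  step 5. node 1  ⊔preds=⊤  new=⊤  stable
  step 6. node 2  ⊔preds=⊤  new=⊤  old=1  +wl: 1
  step 7. node 1  ⊔preds=⊤  new=⊤  stable

Least fixpoint reached:
  node 0: ⊤
  node 1: ⊤
  node 2: ⊤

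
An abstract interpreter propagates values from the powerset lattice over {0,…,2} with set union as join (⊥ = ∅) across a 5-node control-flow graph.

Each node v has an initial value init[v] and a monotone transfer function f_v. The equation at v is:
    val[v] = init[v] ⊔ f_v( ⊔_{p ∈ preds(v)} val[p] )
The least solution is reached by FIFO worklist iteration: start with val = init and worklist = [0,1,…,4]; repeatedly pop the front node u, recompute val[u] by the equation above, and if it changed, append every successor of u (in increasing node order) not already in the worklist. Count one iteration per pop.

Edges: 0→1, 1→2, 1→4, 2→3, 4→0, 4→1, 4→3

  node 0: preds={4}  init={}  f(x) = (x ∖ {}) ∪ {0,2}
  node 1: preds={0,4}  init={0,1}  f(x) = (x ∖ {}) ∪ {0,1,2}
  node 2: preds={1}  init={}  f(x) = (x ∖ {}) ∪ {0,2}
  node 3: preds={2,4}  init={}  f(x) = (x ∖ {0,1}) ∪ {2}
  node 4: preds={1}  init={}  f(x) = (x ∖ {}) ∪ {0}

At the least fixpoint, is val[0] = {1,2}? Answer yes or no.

no

Iteration log — 8 steps:
  step 1. node 0  ⊔preds={}  new={0,2}  old={}  +wl: 
  step 2. node 1  ⊔preds={0,2}  new={0,1,2}  old={0,1}  +wl: 
  step 3. node 2  ⊔preds={0,1,2}  new={0,1,2}  old={}  +wl: 
  step 4. node 3  ⊔preds={0,1,2}  new={2}  old={}  +wl: 
  step 5. node 4  ⊔preds={0,1,2}  new={0,1,2}  old={}  +wl: 0,1,3
  step 6. node 0  ⊔preds={0,1,2}  new={0,1,2}  old={0,2}  +wl: 
  step 7. node 1  ⊔preds={0,1,2}  new={0,1,2}  stable
  step 8. node 3  ⊔preds={0,1,2}  new={2}  stable

Least fixpoint reached:
  node 0: {0,1,2}
  node 1: {0,1,2}
  node 2: {0,1,2}
  node 3: {2}
  node 4: {0,1,2}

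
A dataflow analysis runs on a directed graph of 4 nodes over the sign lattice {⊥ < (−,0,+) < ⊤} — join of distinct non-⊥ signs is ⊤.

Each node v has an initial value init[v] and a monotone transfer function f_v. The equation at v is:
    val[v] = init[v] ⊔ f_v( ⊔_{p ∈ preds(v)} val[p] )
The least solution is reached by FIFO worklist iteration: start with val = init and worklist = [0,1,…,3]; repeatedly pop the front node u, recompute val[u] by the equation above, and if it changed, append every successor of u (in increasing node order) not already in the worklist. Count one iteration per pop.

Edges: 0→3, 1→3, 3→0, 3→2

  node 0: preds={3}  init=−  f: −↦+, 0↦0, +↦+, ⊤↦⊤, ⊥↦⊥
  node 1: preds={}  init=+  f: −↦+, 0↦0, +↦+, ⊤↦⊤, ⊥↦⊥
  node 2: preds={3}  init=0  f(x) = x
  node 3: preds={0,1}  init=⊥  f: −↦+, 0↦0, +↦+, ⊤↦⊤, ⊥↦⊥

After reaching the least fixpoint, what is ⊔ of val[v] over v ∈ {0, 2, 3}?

⊤

Iteration log — 7 steps:
  step 1. node 0  ⊔preds=⊥  new=−  stable
  step 2. node 1  ⊔preds=⊥  new=+  stable
  step 3. node 2  ⊔preds=⊥  new=0  stable
  step 4. node 3  ⊔preds=⊤  new=⊤  old=⊥  +wl: 0,2
  step 5. node 0  ⊔preds=⊤  new=⊤  old=−  +wl: 3
  step 6. node 2  ⊔preds=⊤  new=⊤  old=0  +wl: 
  step 7. node 3  ⊔preds=⊤  new=⊤  stable

Least fixpoint reached:
  node 0: ⊤
  node 1: +
  node 2: ⊤
  node 3: ⊤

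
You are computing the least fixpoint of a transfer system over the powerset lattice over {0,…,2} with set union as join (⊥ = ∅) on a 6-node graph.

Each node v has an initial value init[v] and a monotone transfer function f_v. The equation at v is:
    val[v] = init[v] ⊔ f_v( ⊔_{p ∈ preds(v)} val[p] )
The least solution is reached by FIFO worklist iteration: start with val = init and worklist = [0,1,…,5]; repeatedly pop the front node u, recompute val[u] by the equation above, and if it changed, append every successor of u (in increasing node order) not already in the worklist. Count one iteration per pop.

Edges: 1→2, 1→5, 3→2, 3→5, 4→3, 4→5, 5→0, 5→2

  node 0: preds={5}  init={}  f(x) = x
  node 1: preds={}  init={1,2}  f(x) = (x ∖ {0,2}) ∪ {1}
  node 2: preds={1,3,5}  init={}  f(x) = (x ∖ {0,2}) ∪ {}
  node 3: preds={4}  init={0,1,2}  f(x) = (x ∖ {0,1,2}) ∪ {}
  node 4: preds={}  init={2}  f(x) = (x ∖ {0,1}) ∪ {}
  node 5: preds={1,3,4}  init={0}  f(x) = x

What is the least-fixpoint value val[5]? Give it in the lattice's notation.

{0,1,2}

Trace (8 dequeues):
  [1] u=0 | in {0} | out {0} | prev {} | push {}
  [2] u=1 | in {} | out {1,2} | ==
  [3] u=2 | in {0,1,2} | out {1} | prev {} | push {}
  [4] u=3 | in {2} | out {0,1,2} | ==
  [5] u=4 | in {} | out {2} | ==
  [6] u=5 | in {0,1,2} | out {0,1,2} | prev {0} | push {0,2}
  [7] u=0 | in {0,1,2} | out {0,1,2} | prev {0} | push {}
  [8] u=2 | in {0,1,2} | out {1} | ==

Converged values:
  [0] {0,1,2}
  [1] {1,2}
  [2] {1}
  [3] {0,1,2}
  [4] {2}
  [5] {0,1,2}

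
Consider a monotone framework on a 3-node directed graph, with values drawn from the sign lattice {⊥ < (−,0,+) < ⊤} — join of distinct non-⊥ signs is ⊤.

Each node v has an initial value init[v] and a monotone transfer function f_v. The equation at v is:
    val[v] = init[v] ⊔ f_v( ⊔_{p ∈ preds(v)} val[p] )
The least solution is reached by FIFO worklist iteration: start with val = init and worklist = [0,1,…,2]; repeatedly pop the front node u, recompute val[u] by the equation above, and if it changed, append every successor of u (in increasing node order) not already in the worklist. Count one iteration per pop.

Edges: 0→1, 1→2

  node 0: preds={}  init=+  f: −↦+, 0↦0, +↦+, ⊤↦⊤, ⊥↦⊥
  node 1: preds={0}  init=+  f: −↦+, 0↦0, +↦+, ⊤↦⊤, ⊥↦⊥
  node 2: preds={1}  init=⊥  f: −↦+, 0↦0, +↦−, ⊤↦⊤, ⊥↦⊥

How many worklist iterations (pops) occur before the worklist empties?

Trace (3 dequeues):
  [1] u=0 | in ⊥ | out + | ==
  [2] u=1 | in + | out + | ==
  [3] u=2 | in + | out − | prev ⊥ | push {}

Converged values:
  [0] +
  [1] +
  [2] −

3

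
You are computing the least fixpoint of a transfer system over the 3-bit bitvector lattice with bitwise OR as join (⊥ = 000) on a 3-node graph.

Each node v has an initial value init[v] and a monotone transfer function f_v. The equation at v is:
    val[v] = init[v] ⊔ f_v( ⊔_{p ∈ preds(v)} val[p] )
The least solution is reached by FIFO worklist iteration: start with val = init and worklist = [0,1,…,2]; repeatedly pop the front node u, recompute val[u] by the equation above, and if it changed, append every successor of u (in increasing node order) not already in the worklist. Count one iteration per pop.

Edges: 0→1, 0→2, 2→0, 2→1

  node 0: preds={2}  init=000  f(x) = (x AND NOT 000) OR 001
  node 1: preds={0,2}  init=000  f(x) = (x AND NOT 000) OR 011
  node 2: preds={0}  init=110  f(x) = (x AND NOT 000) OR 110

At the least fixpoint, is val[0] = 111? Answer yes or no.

yes

Trace (5 dequeues):
  [1] u=0 | in 110 | out 111 | prev 000 | push {}
  [2] u=1 | in 111 | out 111 | prev 000 | push {}
  [3] u=2 | in 111 | out 111 | prev 110 | push {0,1}
  [4] u=0 | in 111 | out 111 | ==
  [5] u=1 | in 111 | out 111 | ==

Converged values:
  [0] 111
  [1] 111
  [2] 111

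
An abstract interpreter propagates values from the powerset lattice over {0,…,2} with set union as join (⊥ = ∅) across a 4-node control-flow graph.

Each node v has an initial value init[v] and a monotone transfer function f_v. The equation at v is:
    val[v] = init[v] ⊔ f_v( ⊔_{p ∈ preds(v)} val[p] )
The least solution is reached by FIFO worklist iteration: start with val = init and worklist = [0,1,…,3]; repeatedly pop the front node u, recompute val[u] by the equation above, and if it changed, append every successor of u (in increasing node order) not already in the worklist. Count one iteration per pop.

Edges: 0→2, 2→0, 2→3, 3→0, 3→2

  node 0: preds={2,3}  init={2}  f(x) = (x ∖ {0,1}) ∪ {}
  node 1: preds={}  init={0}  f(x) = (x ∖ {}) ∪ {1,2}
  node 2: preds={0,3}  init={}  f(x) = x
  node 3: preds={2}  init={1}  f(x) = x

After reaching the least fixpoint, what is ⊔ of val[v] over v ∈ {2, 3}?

Worklist (6 pops):
  #1 pop 0: in={1} → {2} (no change)
  #2 pop 1: in={} → {0,1,2} (was {0}); enqueue []
  #3 pop 2: in={1,2} → {1,2} (was {}); enqueue [0]
  #4 pop 3: in={1,2} → {1,2} (was {1}); enqueue [2]
  #5 pop 0: in={1,2} → {2} (no change)
  #6 pop 2: in={1,2} → {1,2} (no change)

Fixpoint:
  val[0] = {2}
  val[1] = {0,1,2}
  val[2] = {1,2}
  val[3] = {1,2}

{1,2}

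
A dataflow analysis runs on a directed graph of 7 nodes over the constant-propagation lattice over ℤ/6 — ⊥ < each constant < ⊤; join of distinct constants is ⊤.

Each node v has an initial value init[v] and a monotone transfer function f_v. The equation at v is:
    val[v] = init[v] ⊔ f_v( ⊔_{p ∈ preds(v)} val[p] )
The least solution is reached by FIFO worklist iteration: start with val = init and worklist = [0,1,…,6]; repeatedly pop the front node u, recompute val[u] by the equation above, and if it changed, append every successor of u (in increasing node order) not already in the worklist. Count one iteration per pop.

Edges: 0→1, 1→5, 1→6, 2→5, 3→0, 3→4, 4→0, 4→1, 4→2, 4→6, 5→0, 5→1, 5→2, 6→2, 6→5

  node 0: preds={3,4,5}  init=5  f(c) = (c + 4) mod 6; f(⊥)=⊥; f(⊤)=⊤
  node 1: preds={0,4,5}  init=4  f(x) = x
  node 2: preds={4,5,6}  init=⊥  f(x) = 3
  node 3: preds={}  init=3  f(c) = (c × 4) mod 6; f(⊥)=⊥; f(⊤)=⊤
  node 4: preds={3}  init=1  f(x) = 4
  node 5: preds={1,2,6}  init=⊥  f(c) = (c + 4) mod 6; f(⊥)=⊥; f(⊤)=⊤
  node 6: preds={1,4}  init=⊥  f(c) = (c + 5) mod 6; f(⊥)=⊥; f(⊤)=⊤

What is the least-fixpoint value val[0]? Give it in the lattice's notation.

⊤

Iteration log — 11 steps:
  step 1. node 0  ⊔preds=⊤  new=⊤  old=5  +wl: 
  step 2. node 1  ⊔preds=⊤  new=⊤  old=4  +wl: 
  step 3. node 2  ⊔preds=1  new=3  old=⊥  +wl: 
  step 4. node 3  ⊔preds=⊥  new=3  stable
  step 5. node 4  ⊔preds=3  new=⊤  old=1  +wl: 0,1,2
  step 6. node 5  ⊔preds=⊤  new=⊤  old=⊥  +wl: 
  step 7. node 6  ⊔preds=⊤  new=⊤  old=⊥  +wl: 5
  step 8. node 0  ⊔preds=⊤  new=⊤  stable
  step 9. node 1  ⊔preds=⊤  new=⊤  stable
  step 10. node 2  ⊔preds=⊤  new=3  stable
  step 11. node 5  ⊔preds=⊤  new=⊤  stable

Least fixpoint reached:
  node 0: ⊤
  node 1: ⊤
  node 2: 3
  node 3: 3
  node 4: ⊤
  node 5: ⊤
  node 6: ⊤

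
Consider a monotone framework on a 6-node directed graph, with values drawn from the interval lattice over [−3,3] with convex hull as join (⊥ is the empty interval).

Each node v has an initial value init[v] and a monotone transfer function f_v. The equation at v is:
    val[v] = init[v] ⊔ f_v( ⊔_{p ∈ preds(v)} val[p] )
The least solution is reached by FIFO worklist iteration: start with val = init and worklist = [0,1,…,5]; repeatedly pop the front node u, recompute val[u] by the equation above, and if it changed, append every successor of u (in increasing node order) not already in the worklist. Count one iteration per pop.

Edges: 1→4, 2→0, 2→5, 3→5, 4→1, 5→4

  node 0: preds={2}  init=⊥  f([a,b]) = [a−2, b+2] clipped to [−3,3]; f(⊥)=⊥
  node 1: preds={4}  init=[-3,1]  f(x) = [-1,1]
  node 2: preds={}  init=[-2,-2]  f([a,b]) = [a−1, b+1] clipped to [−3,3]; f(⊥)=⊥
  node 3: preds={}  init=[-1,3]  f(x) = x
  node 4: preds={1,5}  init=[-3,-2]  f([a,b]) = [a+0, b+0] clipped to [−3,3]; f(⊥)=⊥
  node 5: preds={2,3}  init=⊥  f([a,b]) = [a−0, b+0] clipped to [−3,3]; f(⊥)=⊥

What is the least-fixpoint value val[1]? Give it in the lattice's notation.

Iteration log — 9 steps:
  step 1. node 0  ⊔preds=[-2,-2]  new=[-3,0]  old=⊥  +wl: 
  step 2. node 1  ⊔preds=[-3,-2]  new=[-3,1]  stable
  step 3. node 2  ⊔preds=⊥  new=[-2,-2]  stable
  step 4. node 3  ⊔preds=⊥  new=[-1,3]  stable
  step 5. node 4  ⊔preds=[-3,1]  new=[-3,1]  old=[-3,-2]  +wl: 1
  step 6. node 5  ⊔preds=[-2,3]  new=[-2,3]  old=⊥  +wl: 4
  step 7. node 1  ⊔preds=[-3,1]  new=[-3,1]  stable
  step 8. node 4  ⊔preds=[-3,3]  new=[-3,3]  old=[-3,1]  +wl: 1
  step 9. node 1  ⊔preds=[-3,3]  new=[-3,1]  stable

Least fixpoint reached:
  node 0: [-3,0]
  node 1: [-3,1]
  node 2: [-2,-2]
  node 3: [-1,3]
  node 4: [-3,3]
  node 5: [-2,3]

[-3,1]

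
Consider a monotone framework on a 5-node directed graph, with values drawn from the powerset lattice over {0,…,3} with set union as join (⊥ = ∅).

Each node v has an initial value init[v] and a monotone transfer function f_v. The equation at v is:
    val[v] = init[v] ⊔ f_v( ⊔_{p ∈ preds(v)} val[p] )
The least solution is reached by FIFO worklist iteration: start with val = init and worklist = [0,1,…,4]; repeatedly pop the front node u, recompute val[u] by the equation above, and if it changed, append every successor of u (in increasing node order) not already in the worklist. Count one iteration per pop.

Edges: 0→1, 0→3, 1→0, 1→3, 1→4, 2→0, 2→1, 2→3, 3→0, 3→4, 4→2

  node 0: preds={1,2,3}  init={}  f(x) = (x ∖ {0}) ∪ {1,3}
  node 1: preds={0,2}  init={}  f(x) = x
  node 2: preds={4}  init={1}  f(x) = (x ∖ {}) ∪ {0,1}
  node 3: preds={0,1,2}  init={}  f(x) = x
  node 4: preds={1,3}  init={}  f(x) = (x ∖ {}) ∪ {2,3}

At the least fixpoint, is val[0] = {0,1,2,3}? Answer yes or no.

Iteration log — 15 steps:
  step 1. node 0  ⊔preds={1}  new={1,3}  old={}  +wl: 
  step 2. node 1  ⊔preds={1,3}  new={1,3}  old={}  +wl: 0
  step 3. node 2  ⊔preds={}  new={0,1}  old={1}  +wl: 1
  step 4. node 3  ⊔preds={0,1,3}  new={0,1,3}  old={}  +wl: 
  step 5. node 4  ⊔preds={0,1,3}  new={0,1,2,3}  old={}  +wl: 2
  step 6. node 0  ⊔preds={0,1,3}  new={1,3}  stable
  step 7. node 1  ⊔preds={0,1,3}  new={0,1,3}  old={1,3}  +wl: 0,3,4
  step 8. node 2  ⊔preds={0,1,2,3}  new={0,1,2,3}  old={0,1}  +wl: 1
  step 9. node 0  ⊔preds={0,1,2,3}  new={1,2,3}  old={1,3}  +wl: 
  step 10. node 3  ⊔preds={0,1,2,3}  new={0,1,2,3}  old={0,1,3}  +wl: 0
  step 11. node 4  ⊔preds={0,1,2,3}  new={0,1,2,3}  stable
  step 12. node 1  ⊔preds={0,1,2,3}  new={0,1,2,3}  old={0,1,3}  +wl: 3,4
  step 13. node 0  ⊔preds={0,1,2,3}  new={1,2,3}  stable
  step 14. node 3  ⊔preds={0,1,2,3}  new={0,1,2,3}  stable
  step 15. node 4  ⊔preds={0,1,2,3}  new={0,1,2,3}  stable

Least fixpoint reached:
  node 0: {1,2,3}
  node 1: {0,1,2,3}
  node 2: {0,1,2,3}
  node 3: {0,1,2,3}
  node 4: {0,1,2,3}

no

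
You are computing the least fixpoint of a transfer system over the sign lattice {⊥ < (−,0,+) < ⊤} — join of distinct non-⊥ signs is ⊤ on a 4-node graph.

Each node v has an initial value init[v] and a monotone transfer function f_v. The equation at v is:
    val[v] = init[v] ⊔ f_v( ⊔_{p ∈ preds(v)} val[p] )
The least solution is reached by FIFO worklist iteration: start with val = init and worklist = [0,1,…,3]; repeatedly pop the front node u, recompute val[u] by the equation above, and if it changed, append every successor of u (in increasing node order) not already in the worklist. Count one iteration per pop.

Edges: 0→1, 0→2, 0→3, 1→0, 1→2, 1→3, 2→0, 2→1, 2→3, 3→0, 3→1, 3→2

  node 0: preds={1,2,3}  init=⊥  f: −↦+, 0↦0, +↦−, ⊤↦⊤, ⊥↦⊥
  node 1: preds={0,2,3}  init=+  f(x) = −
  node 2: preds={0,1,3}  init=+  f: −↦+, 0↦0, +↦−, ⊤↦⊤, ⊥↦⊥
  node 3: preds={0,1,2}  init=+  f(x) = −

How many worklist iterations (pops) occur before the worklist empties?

Trace (8 dequeues):
  [1] u=0 | in + | out − | prev ⊥ | push {}
  [2] u=1 | in ⊤ | out ⊤ | prev + | push {0}
  [3] u=2 | in ⊤ | out ⊤ | prev + | push {1}
  [4] u=3 | in ⊤ | out ⊤ | prev + | push {2}
  [5] u=0 | in ⊤ | out ⊤ | prev − | push {3}
  [6] u=1 | in ⊤ | out ⊤ | ==
  [7] u=2 | in ⊤ | out ⊤ | ==
  [8] u=3 | in ⊤ | out ⊤ | ==

Converged values:
  [0] ⊤
  [1] ⊤
  [2] ⊤
  [3] ⊤

8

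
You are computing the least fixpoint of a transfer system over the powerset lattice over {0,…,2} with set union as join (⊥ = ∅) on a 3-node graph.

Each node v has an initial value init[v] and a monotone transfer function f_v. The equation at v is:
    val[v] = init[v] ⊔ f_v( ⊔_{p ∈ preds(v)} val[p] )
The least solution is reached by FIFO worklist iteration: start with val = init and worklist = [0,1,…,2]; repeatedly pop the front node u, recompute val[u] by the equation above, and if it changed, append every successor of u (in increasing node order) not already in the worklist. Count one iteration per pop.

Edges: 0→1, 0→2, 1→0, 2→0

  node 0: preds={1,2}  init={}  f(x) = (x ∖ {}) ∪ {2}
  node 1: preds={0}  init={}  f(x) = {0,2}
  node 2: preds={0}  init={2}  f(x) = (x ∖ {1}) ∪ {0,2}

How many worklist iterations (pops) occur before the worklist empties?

6

Worklist (6 pops):
  #1 pop 0: in={2} → {2} (was {}); enqueue []
  #2 pop 1: in={2} → {0,2} (was {}); enqueue [0]
  #3 pop 2: in={2} → {0,2} (was {2}); enqueue []
  #4 pop 0: in={0,2} → {0,2} (was {2}); enqueue [1,2]
  #5 pop 1: in={0,2} → {0,2} (no change)
  #6 pop 2: in={0,2} → {0,2} (no change)

Fixpoint:
  val[0] = {0,2}
  val[1] = {0,2}
  val[2] = {0,2}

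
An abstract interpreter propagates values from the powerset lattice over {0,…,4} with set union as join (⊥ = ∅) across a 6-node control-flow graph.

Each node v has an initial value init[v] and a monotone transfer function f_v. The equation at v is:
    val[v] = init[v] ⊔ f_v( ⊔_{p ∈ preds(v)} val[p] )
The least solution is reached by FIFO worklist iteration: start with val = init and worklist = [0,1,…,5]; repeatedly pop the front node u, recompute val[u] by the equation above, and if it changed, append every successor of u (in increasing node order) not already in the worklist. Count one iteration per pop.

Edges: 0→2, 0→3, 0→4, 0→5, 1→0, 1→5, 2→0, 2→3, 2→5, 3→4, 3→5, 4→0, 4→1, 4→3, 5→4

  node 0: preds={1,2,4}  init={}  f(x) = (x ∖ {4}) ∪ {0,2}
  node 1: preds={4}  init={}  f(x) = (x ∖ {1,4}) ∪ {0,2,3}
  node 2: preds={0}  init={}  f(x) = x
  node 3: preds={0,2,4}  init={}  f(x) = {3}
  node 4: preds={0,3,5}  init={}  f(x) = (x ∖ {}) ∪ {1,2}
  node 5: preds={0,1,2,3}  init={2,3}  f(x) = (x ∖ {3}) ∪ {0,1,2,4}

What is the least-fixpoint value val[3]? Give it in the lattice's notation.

Iteration log — 15 steps:
  step 1. node 0  ⊔preds={}  new={0,2}  old={}  +wl: 
  step 2. node 1  ⊔preds={}  new={0,2,3}  old={}  +wl: 0
  step 3. node 2  ⊔preds={0,2}  new={0,2}  old={}  +wl: 
  step 4. node 3  ⊔preds={0,2}  new={3}  old={}  +wl: 
  step 5. node 4  ⊔preds={0,2,3}  new={0,1,2,3}  old={}  +wl: 1,3
  step 6. node 5  ⊔preds={0,2,3}  new={0,1,2,3,4}  old={2,3}  +wl: 4
  step 7. node 0  ⊔preds={0,1,2,3}  new={0,1,2,3}  old={0,2}  +wl: 2,5
  step 8. node 1  ⊔preds={0,1,2,3}  new={0,2,3}  stable
  step 9. node 3  ⊔preds={0,1,2,3}  new={3}  stable
  step 10. node 4  ⊔preds={0,1,2,3,4}  new={0,1,2,3,4}  old={0,1,2,3}  +wl: 0,1,3
  step 11. node 2  ⊔preds={0,1,2,3}  new={0,1,2,3}  old={0,2}  +wl: 
  step 12. node 5  ⊔preds={0,1,2,3}  new={0,1,2,3,4}  stable
  step 13. node 0  ⊔preds={0,1,2,3,4}  new={0,1,2,3}  stable
  step 14. node 1  ⊔preds={0,1,2,3,4}  new={0,2,3}  stable
  step 15. node 3  ⊔preds={0,1,2,3,4}  new={3}  stable

Least fixpoint reached:
  node 0: {0,1,2,3}
  node 1: {0,2,3}
  node 2: {0,1,2,3}
  node 3: {3}
  node 4: {0,1,2,3,4}
  node 5: {0,1,2,3,4}

{3}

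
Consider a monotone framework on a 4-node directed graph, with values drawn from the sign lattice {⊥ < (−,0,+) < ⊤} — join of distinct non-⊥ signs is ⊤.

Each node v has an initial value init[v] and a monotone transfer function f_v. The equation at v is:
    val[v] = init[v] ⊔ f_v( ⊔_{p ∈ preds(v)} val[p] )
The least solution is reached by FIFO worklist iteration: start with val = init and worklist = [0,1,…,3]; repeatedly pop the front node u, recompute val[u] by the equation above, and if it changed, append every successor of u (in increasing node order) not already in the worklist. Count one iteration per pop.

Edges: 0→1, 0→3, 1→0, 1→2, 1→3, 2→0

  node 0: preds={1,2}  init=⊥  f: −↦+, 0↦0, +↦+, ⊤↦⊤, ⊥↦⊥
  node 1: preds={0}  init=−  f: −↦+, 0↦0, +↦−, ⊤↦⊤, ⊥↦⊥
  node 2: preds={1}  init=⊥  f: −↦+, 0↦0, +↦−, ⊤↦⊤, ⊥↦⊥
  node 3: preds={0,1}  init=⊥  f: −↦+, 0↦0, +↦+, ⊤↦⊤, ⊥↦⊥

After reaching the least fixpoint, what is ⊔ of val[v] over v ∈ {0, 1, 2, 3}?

Iteration log — 10 steps:
  step 1. node 0  ⊔preds=−  new=+  old=⊥  +wl: 
  step 2. node 1  ⊔preds=+  new=−  stable
  step 3. node 2  ⊔preds=−  new=+  old=⊥  +wl: 0
  step 4. node 3  ⊔preds=⊤  new=⊤  old=⊥  +wl: 
  step 5. node 0  ⊔preds=⊤  new=⊤  old=+  +wl: 1,3
  step 6. node 1  ⊔preds=⊤  new=⊤  old=−  +wl: 0,2
  step 7. node 3  ⊔preds=⊤  new=⊤  stable
  step 8. node 0  ⊔preds=⊤  new=⊤  stable
  step 9. node 2  ⊔preds=⊤  new=⊤  old=+  +wl: 0
  step 10. node 0  ⊔preds=⊤  new=⊤  stable

Least fixpoint reached:
  node 0: ⊤
  node 1: ⊤
  node 2: ⊤
  node 3: ⊤

⊤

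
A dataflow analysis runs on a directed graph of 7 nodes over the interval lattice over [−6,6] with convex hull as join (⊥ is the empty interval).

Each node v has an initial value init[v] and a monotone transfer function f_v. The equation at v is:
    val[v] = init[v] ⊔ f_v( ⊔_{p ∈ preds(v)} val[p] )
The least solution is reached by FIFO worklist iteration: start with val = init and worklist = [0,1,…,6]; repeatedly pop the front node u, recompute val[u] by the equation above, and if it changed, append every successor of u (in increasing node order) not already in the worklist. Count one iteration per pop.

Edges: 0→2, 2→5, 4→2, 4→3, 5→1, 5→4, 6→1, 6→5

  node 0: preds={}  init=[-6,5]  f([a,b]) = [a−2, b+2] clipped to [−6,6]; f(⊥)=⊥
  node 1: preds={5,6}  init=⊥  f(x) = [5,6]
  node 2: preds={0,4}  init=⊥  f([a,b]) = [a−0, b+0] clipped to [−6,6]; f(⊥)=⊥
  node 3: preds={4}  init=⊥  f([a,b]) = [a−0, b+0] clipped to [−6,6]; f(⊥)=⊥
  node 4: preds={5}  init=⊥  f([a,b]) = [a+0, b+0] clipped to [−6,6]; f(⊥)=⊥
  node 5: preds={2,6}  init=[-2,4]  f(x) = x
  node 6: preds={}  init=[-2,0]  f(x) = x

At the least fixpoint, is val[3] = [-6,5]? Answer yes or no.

yes

Worklist (13 pops):
  #1 pop 0: in=⊥ → [-6,5] (no change)
  #2 pop 1: in=[-2,4] → [5,6] (was ⊥); enqueue []
  #3 pop 2: in=[-6,5] → [-6,5] (was ⊥); enqueue []
  #4 pop 3: in=⊥ → ⊥ (no change)
  #5 pop 4: in=[-2,4] → [-2,4] (was ⊥); enqueue [2,3]
  #6 pop 5: in=[-6,5] → [-6,5] (was [-2,4]); enqueue [1,4]
  #7 pop 6: in=⊥ → [-2,0] (no change)
  #8 pop 2: in=[-6,5] → [-6,5] (no change)
  #9 pop 3: in=[-2,4] → [-2,4] (was ⊥); enqueue []
  #10 pop 1: in=[-6,5] → [5,6] (no change)
  #11 pop 4: in=[-6,5] → [-6,5] (was [-2,4]); enqueue [2,3]
  #12 pop 2: in=[-6,5] → [-6,5] (no change)
  #13 pop 3: in=[-6,5] → [-6,5] (was [-2,4]); enqueue []

Fixpoint:
  val[0] = [-6,5]
  val[1] = [5,6]
  val[2] = [-6,5]
  val[3] = [-6,5]
  val[4] = [-6,5]
  val[5] = [-6,5]
  val[6] = [-2,0]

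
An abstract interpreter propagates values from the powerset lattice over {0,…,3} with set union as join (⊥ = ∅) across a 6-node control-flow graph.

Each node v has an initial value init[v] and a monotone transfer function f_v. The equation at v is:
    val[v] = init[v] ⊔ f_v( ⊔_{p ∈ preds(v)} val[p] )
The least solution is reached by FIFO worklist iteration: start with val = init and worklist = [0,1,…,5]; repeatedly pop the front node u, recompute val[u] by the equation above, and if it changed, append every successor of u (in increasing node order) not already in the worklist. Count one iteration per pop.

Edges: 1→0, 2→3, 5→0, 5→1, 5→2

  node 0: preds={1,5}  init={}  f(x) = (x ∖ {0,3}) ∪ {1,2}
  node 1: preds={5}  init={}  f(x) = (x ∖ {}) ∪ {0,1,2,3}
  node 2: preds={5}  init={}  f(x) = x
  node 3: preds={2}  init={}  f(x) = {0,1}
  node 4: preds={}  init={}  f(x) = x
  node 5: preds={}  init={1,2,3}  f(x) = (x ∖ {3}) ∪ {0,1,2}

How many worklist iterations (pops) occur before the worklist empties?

Worklist (10 pops):
  #1 pop 0: in={1,2,3} → {1,2} (was {}); enqueue []
  #2 pop 1: in={1,2,3} → {0,1,2,3} (was {}); enqueue [0]
  #3 pop 2: in={1,2,3} → {1,2,3} (was {}); enqueue []
  #4 pop 3: in={1,2,3} → {0,1} (was {}); enqueue []
  #5 pop 4: in={} → {} (no change)
  #6 pop 5: in={} → {0,1,2,3} (was {1,2,3}); enqueue [1,2]
  #7 pop 0: in={0,1,2,3} → {1,2} (no change)
  #8 pop 1: in={0,1,2,3} → {0,1,2,3} (no change)
  #9 pop 2: in={0,1,2,3} → {0,1,2,3} (was {1,2,3}); enqueue [3]
  #10 pop 3: in={0,1,2,3} → {0,1} (no change)

Fixpoint:
  val[0] = {1,2}
  val[1] = {0,1,2,3}
  val[2] = {0,1,2,3}
  val[3] = {0,1}
  val[4] = {}
  val[5] = {0,1,2,3}

10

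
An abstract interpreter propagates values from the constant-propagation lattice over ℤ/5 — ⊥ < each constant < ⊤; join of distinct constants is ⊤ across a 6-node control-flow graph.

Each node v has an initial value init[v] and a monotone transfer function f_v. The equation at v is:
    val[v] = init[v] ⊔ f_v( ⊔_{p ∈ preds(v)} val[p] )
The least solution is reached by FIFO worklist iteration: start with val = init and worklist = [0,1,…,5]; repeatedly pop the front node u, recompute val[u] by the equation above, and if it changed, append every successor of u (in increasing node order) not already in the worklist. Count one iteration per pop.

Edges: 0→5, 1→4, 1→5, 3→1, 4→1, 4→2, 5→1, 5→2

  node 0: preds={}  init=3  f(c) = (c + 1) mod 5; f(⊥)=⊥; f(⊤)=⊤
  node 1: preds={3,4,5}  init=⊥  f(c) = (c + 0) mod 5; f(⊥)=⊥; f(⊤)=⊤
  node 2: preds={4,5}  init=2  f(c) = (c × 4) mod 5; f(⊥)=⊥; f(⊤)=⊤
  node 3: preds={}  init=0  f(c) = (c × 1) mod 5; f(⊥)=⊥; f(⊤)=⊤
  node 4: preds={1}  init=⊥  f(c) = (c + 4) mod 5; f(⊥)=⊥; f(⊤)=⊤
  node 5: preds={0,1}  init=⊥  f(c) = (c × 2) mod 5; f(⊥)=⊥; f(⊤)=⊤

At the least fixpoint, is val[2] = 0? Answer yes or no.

Iteration log — 12 steps:
  step 1. node 0  ⊔preds=⊥  new=3  stable
  step 2. node 1  ⊔preds=0  new=0  old=⊥  +wl: 
  step 3. node 2  ⊔preds=⊥  new=2  stable
  step 4. node 3  ⊔preds=⊥  new=0  stable
  step 5. node 4  ⊔preds=0  new=4  old=⊥  +wl: 1,2
  step 6. node 5  ⊔preds=⊤  new=⊤  old=⊥  +wl: 
  step 7. node 1  ⊔preds=⊤  new=⊤  old=0  +wl: 4,5
  step 8. node 2  ⊔preds=⊤  new=⊤  old=2  +wl: 
  step 9. node 4  ⊔preds=⊤  new=⊤  old=4  +wl: 1,2
  step 10. node 5  ⊔preds=⊤  new=⊤  stable
  step 11. node 1  ⊔preds=⊤  new=⊤  stable
  step 12. node 2  ⊔preds=⊤  new=⊤  stable

Least fixpoint reached:
  node 0: 3
  node 1: ⊤
  node 2: ⊤
  node 3: 0
  node 4: ⊤
  node 5: ⊤

no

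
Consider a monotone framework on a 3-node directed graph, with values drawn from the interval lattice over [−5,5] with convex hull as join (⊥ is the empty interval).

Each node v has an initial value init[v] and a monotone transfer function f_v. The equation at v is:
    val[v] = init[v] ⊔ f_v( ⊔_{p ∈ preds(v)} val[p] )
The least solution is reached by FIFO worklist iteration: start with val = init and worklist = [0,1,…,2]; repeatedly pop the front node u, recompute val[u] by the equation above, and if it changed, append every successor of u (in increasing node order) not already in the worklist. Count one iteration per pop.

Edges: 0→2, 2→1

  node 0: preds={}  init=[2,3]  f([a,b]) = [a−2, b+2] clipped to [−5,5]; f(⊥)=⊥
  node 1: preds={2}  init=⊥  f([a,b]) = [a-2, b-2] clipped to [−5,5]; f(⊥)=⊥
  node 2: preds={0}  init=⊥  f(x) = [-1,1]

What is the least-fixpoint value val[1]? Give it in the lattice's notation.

Worklist (4 pops):
  #1 pop 0: in=⊥ → [2,3] (no change)
  #2 pop 1: in=⊥ → ⊥ (no change)
  #3 pop 2: in=[2,3] → [-1,1] (was ⊥); enqueue [1]
  #4 pop 1: in=[-1,1] → [-3,-1] (was ⊥); enqueue []

Fixpoint:
  val[0] = [2,3]
  val[1] = [-3,-1]
  val[2] = [-1,1]

[-3,-1]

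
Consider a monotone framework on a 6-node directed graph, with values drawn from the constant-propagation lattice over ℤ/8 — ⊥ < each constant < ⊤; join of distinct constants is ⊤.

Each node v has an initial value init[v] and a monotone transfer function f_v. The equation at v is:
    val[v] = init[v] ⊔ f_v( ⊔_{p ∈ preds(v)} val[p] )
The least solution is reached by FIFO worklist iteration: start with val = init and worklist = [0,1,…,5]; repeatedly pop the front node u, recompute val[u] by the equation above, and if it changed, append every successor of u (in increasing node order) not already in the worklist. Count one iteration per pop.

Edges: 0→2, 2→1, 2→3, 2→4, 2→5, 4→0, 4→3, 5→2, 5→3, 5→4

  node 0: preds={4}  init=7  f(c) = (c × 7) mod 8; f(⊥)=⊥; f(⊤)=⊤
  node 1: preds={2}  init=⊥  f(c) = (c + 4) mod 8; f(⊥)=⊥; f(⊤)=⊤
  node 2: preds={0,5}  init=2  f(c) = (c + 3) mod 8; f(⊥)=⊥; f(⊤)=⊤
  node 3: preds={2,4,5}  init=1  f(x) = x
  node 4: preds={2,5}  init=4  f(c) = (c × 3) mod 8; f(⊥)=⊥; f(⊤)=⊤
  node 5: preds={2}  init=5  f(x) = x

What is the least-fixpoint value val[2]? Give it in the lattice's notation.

Iteration log — 11 steps:
  step 1. node 0  ⊔preds=4  new=⊤  old=7  +wl: 
  step 2. node 1  ⊔preds=2  new=6  old=⊥  +wl: 
  step 3. node 2  ⊔preds=⊤  new=⊤  old=2  +wl: 1
  step 4. node 3  ⊔preds=⊤  new=⊤  old=1  +wl: 
  step 5. node 4  ⊔preds=⊤  new=⊤  old=4  +wl: 0,3
  step 6. node 5  ⊔preds=⊤  new=⊤  old=5  +wl: 2,4
  step 7. node 1  ⊔preds=⊤  new=⊤  old=6  +wl: 
  step 8. node 0  ⊔preds=⊤  new=⊤  stable
  step 9. node 3  ⊔preds=⊤  new=⊤  stable
  step 10. node 2  ⊔preds=⊤  new=⊤  stable
  step 11. node 4  ⊔preds=⊤  new=⊤  stable

Least fixpoint reached:
  node 0: ⊤
  node 1: ⊤
  node 2: ⊤
  node 3: ⊤
  node 4: ⊤
  node 5: ⊤

⊤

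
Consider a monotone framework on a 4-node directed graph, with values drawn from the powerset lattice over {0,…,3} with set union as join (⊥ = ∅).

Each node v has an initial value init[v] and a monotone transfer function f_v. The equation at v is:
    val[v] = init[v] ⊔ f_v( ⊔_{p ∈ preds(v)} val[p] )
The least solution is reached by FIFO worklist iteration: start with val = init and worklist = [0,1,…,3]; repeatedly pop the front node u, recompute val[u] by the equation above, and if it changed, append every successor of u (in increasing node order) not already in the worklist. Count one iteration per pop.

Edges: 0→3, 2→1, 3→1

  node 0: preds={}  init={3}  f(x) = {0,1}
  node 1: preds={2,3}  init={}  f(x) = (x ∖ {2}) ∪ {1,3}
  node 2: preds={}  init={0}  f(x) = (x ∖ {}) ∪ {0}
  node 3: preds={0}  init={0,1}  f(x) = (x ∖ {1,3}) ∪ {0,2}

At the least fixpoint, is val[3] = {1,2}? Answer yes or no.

Iteration log — 5 steps:
  step 1. node 0  ⊔preds={}  new={0,1,3}  old={3}  +wl: 
  step 2. node 1  ⊔preds={0,1}  new={0,1,3}  old={}  +wl: 
  step 3. node 2  ⊔preds={}  new={0}  stable
  step 4. node 3  ⊔preds={0,1,3}  new={0,1,2}  old={0,1}  +wl: 1
  step 5. node 1  ⊔preds={0,1,2}  new={0,1,3}  stable

Least fixpoint reached:
  node 0: {0,1,3}
  node 1: {0,1,3}
  node 2: {0}
  node 3: {0,1,2}

no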